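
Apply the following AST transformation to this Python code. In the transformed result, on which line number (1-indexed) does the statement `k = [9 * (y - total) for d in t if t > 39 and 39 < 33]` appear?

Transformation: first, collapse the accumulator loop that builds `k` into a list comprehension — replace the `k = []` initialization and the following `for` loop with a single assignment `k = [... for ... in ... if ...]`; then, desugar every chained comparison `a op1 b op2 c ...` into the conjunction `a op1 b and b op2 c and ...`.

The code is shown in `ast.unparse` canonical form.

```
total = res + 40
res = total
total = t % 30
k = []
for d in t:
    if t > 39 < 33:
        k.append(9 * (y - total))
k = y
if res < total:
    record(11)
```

Transformed code:
total = res + 40
res = total
total = t % 30
k = [9 * (y - total) for d in t if t > 39 and 39 < 33]
k = y
if res < total:
    record(11)

4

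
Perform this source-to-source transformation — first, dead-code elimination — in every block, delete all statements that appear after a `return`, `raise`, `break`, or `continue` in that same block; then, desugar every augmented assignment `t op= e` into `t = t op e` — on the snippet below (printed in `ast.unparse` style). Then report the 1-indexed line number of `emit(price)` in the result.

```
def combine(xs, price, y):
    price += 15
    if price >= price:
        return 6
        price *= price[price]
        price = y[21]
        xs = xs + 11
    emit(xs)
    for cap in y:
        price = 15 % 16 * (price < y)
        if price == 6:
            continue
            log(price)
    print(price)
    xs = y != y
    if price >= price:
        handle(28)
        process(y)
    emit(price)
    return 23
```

Transformed code:
def combine(xs, price, y):
    price = price + 15
    if price >= price:
        return 6
    emit(xs)
    for cap in y:
        price = 15 % 16 * (price < y)
        if price == 6:
            continue
    print(price)
    xs = y != y
    if price >= price:
        handle(28)
        process(y)
    emit(price)
    return 23

15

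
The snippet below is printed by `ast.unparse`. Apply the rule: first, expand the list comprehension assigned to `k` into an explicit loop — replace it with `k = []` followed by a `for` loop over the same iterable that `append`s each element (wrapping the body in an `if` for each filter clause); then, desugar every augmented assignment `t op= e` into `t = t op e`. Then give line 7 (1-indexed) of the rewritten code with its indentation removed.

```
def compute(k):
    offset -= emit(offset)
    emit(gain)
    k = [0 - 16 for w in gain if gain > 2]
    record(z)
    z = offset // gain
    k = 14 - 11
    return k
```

Transformed code:
def compute(k):
    offset = offset - emit(offset)
    emit(gain)
    k = []
    for w in gain:
        if gain > 2:
            k.append(0 - 16)
    record(z)
    z = offset // gain
    k = 14 - 11
    return k

k.append(0 - 16)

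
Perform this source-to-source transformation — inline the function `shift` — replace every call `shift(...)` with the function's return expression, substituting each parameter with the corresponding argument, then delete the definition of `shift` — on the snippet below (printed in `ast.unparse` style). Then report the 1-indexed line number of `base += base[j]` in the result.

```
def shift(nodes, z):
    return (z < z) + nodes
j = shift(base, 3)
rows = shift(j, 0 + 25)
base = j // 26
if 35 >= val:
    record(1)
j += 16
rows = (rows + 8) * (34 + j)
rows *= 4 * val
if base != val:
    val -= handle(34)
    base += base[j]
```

Transformed code:
j = (3 < 3) + base
rows = (0 + 25 < 0 + 25) + j
base = j // 26
if 35 >= val:
    record(1)
j += 16
rows = (rows + 8) * (34 + j)
rows *= 4 * val
if base != val:
    val -= handle(34)
    base += base[j]

11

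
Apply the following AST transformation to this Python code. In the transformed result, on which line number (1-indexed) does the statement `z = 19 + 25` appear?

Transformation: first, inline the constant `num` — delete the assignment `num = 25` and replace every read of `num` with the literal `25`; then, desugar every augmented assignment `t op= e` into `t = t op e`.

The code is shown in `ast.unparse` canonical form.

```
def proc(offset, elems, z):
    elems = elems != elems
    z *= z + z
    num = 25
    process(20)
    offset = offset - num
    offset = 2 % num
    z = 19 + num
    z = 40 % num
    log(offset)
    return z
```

Transformed code:
def proc(offset, elems, z):
    elems = elems != elems
    z = z * (z + z)
    process(20)
    offset = offset - 25
    offset = 2 % 25
    z = 19 + 25
    z = 40 % 25
    log(offset)
    return z

7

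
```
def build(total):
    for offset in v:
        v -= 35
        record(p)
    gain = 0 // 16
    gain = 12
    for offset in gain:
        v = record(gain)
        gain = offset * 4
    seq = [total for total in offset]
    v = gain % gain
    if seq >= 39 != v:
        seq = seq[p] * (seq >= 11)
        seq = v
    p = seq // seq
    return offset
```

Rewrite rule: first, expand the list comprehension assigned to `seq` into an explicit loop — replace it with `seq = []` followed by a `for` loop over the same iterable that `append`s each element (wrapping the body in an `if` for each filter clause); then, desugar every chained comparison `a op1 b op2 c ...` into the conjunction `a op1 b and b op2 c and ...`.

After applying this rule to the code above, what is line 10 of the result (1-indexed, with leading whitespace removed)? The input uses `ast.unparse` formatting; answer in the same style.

seq = []

Transformed code:
def build(total):
    for offset in v:
        v -= 35
        record(p)
    gain = 0 // 16
    gain = 12
    for offset in gain:
        v = record(gain)
        gain = offset * 4
    seq = []
    for total in offset:
        seq.append(total)
    v = gain % gain
    if seq >= 39 and 39 != v:
        seq = seq[p] * (seq >= 11)
        seq = v
    p = seq // seq
    return offset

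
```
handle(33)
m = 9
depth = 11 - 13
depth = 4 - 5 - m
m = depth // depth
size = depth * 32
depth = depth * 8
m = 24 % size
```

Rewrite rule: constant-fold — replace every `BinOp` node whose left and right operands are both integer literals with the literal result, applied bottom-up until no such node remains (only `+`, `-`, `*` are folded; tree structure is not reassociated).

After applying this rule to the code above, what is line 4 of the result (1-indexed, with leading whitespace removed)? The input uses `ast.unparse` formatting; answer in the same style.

Transformed code:
handle(33)
m = 9
depth = -2
depth = -1 - m
m = depth // depth
size = depth * 32
depth = depth * 8
m = 24 % size

depth = -1 - m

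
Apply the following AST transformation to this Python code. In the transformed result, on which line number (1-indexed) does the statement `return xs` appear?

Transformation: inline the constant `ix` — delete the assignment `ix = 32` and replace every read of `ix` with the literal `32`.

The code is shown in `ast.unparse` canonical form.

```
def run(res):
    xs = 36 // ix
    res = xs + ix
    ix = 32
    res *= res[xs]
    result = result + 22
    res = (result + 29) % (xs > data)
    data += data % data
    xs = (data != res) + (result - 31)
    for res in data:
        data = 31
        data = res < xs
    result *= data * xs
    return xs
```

13

Transformed code:
def run(res):
    xs = 36 // 32
    res = xs + 32
    res *= res[xs]
    result = result + 22
    res = (result + 29) % (xs > data)
    data += data % data
    xs = (data != res) + (result - 31)
    for res in data:
        data = 31
        data = res < xs
    result *= data * xs
    return xs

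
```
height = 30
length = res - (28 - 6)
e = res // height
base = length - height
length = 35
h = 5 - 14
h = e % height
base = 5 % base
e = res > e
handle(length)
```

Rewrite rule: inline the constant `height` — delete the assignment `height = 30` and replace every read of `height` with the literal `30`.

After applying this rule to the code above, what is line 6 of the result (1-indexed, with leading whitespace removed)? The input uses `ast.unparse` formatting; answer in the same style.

Transformed code:
length = res - (28 - 6)
e = res // 30
base = length - 30
length = 35
h = 5 - 14
h = e % 30
base = 5 % base
e = res > e
handle(length)

h = e % 30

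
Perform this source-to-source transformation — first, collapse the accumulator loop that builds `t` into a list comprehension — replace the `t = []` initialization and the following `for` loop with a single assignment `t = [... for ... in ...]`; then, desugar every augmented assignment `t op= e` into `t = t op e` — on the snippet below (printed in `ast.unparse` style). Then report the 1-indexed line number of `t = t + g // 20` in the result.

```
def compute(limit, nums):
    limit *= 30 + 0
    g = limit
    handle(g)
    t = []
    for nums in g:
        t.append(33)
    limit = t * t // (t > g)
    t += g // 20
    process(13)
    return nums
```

Transformed code:
def compute(limit, nums):
    limit = limit * (30 + 0)
    g = limit
    handle(g)
    t = [33 for nums in g]
    limit = t * t // (t > g)
    t = t + g // 20
    process(13)
    return nums

7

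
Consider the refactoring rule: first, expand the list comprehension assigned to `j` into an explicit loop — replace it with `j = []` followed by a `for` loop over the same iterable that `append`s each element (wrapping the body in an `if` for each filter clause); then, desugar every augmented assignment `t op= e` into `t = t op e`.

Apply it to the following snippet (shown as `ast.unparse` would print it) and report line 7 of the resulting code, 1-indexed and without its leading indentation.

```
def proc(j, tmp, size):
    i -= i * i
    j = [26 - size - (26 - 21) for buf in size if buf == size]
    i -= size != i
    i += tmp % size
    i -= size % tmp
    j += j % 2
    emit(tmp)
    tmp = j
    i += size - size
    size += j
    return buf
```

Transformed code:
def proc(j, tmp, size):
    i = i - i * i
    j = []
    for buf in size:
        if buf == size:
            j.append(26 - size - (26 - 21))
    i = i - (size != i)
    i = i + tmp % size
    i = i - size % tmp
    j = j + j % 2
    emit(tmp)
    tmp = j
    i = i + (size - size)
    size = size + j
    return buf

i = i - (size != i)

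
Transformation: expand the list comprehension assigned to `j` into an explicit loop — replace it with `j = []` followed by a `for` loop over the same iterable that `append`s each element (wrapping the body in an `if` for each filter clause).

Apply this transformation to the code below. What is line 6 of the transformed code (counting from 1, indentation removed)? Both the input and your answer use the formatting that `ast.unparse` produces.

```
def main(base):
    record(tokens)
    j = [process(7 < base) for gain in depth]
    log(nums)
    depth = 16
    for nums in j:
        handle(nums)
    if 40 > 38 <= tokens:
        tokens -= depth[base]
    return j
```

Transformed code:
def main(base):
    record(tokens)
    j = []
    for gain in depth:
        j.append(process(7 < base))
    log(nums)
    depth = 16
    for nums in j:
        handle(nums)
    if 40 > 38 <= tokens:
        tokens -= depth[base]
    return j

log(nums)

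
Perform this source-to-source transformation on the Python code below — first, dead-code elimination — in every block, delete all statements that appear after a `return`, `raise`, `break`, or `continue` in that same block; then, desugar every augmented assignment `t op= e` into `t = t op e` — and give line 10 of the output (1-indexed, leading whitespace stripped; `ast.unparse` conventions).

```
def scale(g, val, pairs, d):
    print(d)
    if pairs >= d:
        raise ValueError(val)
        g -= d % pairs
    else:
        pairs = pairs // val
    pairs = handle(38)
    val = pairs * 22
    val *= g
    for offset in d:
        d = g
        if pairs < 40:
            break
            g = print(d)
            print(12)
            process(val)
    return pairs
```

for offset in d:

Transformed code:
def scale(g, val, pairs, d):
    print(d)
    if pairs >= d:
        raise ValueError(val)
    else:
        pairs = pairs // val
    pairs = handle(38)
    val = pairs * 22
    val = val * g
    for offset in d:
        d = g
        if pairs < 40:
            break
    return pairs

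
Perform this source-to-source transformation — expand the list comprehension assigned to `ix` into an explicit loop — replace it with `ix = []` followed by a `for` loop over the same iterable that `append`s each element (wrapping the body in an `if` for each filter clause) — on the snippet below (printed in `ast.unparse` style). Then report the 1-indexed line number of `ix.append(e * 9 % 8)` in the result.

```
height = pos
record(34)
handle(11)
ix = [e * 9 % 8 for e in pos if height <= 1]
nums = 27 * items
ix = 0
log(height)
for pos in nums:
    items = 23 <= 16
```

7

Transformed code:
height = pos
record(34)
handle(11)
ix = []
for e in pos:
    if height <= 1:
        ix.append(e * 9 % 8)
nums = 27 * items
ix = 0
log(height)
for pos in nums:
    items = 23 <= 16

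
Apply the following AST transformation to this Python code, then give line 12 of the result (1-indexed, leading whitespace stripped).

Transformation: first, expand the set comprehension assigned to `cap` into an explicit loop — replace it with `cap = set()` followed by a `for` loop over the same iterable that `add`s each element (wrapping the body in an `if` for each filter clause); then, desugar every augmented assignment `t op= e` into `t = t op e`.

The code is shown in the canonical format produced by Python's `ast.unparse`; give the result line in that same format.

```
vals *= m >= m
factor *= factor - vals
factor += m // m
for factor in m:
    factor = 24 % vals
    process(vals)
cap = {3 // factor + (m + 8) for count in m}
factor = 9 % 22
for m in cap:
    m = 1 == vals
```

m = 1 == vals

Transformed code:
vals = vals * (m >= m)
factor = factor * (factor - vals)
factor = factor + m // m
for factor in m:
    factor = 24 % vals
    process(vals)
cap = set()
for count in m:
    cap.add(3 // factor + (m + 8))
factor = 9 % 22
for m in cap:
    m = 1 == vals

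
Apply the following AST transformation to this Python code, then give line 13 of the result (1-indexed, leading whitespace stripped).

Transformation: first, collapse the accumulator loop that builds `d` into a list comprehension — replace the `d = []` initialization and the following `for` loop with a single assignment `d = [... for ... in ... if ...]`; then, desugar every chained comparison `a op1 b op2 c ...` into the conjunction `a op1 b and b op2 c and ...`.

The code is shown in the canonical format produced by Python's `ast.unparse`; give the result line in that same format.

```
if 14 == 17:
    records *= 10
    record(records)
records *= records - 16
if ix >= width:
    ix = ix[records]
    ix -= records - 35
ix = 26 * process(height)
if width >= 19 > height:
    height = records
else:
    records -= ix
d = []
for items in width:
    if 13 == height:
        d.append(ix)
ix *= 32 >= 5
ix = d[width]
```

Transformed code:
if 14 == 17:
    records *= 10
    record(records)
records *= records - 16
if ix >= width:
    ix = ix[records]
    ix -= records - 35
ix = 26 * process(height)
if width >= 19 and 19 > height:
    height = records
else:
    records -= ix
d = [ix for items in width if 13 == height]
ix *= 32 >= 5
ix = d[width]

d = [ix for items in width if 13 == height]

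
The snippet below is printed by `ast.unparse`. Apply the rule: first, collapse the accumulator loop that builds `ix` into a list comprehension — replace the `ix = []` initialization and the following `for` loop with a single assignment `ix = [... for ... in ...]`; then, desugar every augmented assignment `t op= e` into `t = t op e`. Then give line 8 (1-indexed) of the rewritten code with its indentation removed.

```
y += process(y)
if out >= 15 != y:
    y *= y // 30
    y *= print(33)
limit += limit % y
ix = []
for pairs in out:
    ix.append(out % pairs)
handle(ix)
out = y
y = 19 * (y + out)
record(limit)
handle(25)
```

Transformed code:
y = y + process(y)
if out >= 15 != y:
    y = y * (y // 30)
    y = y * print(33)
limit = limit + limit % y
ix = [out % pairs for pairs in out]
handle(ix)
out = y
y = 19 * (y + out)
record(limit)
handle(25)

out = y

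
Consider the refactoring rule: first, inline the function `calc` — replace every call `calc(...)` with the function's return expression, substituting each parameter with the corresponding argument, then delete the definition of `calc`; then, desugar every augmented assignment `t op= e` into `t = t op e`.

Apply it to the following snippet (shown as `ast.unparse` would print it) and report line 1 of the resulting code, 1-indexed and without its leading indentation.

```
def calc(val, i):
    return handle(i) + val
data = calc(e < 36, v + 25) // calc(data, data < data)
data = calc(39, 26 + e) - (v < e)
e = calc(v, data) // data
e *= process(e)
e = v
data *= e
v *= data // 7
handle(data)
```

Transformed code:
data = (handle(v + 25) + (e < 36)) // (handle(data < data) + data)
data = handle(26 + e) + 39 - (v < e)
e = (handle(data) + v) // data
e = e * process(e)
e = v
data = data * e
v = v * (data // 7)
handle(data)

data = (handle(v + 25) + (e < 36)) // (handle(data < data) + data)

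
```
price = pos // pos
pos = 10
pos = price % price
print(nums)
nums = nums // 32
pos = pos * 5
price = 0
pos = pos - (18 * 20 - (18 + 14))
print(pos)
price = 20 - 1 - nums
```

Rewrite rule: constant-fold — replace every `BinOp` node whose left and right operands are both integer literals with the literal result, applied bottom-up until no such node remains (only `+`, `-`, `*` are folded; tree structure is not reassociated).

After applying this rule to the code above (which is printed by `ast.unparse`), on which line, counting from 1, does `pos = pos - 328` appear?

Transformed code:
price = pos // pos
pos = 10
pos = price % price
print(nums)
nums = nums // 32
pos = pos * 5
price = 0
pos = pos - 328
print(pos)
price = 19 - nums

8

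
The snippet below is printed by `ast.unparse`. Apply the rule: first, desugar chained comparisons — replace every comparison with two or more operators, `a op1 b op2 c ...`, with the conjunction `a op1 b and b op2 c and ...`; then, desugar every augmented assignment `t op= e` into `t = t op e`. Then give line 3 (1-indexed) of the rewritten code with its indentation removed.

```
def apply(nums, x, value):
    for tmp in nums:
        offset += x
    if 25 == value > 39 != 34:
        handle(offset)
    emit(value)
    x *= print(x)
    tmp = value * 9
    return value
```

Transformed code:
def apply(nums, x, value):
    for tmp in nums:
        offset = offset + x
    if 25 == value and value > 39 and (39 != 34):
        handle(offset)
    emit(value)
    x = x * print(x)
    tmp = value * 9
    return value

offset = offset + x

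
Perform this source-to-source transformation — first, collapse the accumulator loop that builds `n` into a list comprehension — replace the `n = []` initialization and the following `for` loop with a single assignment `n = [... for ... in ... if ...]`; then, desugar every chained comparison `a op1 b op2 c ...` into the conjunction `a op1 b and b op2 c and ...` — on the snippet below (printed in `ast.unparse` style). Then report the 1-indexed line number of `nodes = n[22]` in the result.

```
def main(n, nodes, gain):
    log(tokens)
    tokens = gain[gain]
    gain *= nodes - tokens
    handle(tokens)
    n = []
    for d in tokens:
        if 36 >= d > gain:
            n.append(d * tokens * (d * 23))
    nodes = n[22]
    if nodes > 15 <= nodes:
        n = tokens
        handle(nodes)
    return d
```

7

Transformed code:
def main(n, nodes, gain):
    log(tokens)
    tokens = gain[gain]
    gain *= nodes - tokens
    handle(tokens)
    n = [d * tokens * (d * 23) for d in tokens if 36 >= d and d > gain]
    nodes = n[22]
    if nodes > 15 and 15 <= nodes:
        n = tokens
        handle(nodes)
    return d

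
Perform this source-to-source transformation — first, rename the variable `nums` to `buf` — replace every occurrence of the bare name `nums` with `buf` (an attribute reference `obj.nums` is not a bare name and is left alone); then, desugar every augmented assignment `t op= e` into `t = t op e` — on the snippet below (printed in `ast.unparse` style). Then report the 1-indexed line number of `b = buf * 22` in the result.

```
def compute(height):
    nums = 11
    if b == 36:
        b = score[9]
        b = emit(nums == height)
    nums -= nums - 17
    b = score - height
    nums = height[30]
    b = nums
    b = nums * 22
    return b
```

10

Transformed code:
def compute(height):
    buf = 11
    if b == 36:
        b = score[9]
        b = emit(buf == height)
    buf = buf - (buf - 17)
    b = score - height
    buf = height[30]
    b = buf
    b = buf * 22
    return b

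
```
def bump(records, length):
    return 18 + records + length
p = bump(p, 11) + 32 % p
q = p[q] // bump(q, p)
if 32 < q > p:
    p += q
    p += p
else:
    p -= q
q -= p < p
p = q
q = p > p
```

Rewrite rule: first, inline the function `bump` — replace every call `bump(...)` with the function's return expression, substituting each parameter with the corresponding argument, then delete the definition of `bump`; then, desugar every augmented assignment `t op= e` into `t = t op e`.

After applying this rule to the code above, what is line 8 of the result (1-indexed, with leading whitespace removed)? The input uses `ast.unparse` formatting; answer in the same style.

q = q - (p < p)

Transformed code:
p = 18 + p + 11 + 32 % p
q = p[q] // (18 + q + p)
if 32 < q > p:
    p = p + q
    p = p + p
else:
    p = p - q
q = q - (p < p)
p = q
q = p > p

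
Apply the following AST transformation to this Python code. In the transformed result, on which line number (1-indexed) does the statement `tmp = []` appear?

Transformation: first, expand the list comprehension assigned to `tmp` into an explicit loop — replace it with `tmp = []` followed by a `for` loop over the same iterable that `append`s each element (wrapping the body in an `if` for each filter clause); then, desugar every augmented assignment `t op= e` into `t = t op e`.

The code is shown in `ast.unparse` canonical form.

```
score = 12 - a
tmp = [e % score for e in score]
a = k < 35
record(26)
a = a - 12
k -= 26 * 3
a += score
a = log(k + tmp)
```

2

Transformed code:
score = 12 - a
tmp = []
for e in score:
    tmp.append(e % score)
a = k < 35
record(26)
a = a - 12
k = k - 26 * 3
a = a + score
a = log(k + tmp)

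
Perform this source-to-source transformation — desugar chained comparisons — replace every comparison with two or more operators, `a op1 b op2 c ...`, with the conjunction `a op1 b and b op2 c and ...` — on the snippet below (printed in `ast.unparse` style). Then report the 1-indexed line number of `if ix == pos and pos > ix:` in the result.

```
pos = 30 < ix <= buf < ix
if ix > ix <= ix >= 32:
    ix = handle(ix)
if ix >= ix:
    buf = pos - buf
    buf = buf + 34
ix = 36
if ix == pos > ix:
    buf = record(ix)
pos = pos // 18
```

Transformed code:
pos = 30 < ix and ix <= buf and (buf < ix)
if ix > ix and ix <= ix and (ix >= 32):
    ix = handle(ix)
if ix >= ix:
    buf = pos - buf
    buf = buf + 34
ix = 36
if ix == pos and pos > ix:
    buf = record(ix)
pos = pos // 18

8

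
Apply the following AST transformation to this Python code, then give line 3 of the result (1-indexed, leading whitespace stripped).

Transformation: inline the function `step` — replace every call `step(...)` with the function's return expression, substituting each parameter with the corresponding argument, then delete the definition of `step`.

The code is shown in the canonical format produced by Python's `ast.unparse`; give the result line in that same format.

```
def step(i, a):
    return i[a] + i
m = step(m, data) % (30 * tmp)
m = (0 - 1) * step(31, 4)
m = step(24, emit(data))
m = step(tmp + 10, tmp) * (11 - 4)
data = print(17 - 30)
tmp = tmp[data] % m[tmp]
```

Transformed code:
m = (m[data] + m) % (30 * tmp)
m = (0 - 1) * (31[4] + 31)
m = 24[emit(data)] + 24
m = ((tmp + 10)[tmp] + (tmp + 10)) * (11 - 4)
data = print(17 - 30)
tmp = tmp[data] % m[tmp]

m = 24[emit(data)] + 24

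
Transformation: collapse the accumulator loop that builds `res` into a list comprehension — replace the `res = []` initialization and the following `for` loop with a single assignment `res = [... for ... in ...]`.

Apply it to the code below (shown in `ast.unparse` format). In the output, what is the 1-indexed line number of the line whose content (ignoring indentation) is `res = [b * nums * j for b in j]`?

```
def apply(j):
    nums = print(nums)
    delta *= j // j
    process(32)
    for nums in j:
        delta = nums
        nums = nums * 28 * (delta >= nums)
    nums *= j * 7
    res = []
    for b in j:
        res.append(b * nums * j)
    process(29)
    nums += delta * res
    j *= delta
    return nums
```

Transformed code:
def apply(j):
    nums = print(nums)
    delta *= j // j
    process(32)
    for nums in j:
        delta = nums
        nums = nums * 28 * (delta >= nums)
    nums *= j * 7
    res = [b * nums * j for b in j]
    process(29)
    nums += delta * res
    j *= delta
    return nums

9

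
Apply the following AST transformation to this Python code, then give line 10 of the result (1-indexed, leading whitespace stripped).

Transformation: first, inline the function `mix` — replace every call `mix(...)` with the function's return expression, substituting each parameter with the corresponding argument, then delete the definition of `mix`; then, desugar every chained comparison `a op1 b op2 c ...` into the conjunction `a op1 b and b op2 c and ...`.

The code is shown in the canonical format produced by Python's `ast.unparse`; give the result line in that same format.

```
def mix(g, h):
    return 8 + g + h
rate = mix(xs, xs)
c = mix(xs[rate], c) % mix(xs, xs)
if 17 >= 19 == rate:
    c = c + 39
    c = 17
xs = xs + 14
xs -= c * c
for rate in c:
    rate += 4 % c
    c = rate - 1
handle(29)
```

Transformed code:
rate = 8 + xs + xs
c = (8 + xs[rate] + c) % (8 + xs + xs)
if 17 >= 19 and 19 == rate:
    c = c + 39
    c = 17
xs = xs + 14
xs -= c * c
for rate in c:
    rate += 4 % c
    c = rate - 1
handle(29)

c = rate - 1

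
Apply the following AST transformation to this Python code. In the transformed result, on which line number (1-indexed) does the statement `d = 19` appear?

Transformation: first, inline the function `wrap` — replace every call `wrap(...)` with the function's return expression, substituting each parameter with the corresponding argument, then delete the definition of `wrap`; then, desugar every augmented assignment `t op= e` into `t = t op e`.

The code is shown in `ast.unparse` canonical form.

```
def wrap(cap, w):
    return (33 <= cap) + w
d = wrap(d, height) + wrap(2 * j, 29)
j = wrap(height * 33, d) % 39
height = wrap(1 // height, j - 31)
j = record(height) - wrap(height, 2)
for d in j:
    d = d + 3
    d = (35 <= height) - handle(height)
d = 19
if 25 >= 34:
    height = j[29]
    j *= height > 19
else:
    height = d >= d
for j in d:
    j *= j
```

Transformed code:
d = (33 <= d) + height + ((33 <= 2 * j) + 29)
j = ((33 <= height * 33) + d) % 39
height = (33 <= 1 // height) + (j - 31)
j = record(height) - ((33 <= height) + 2)
for d in j:
    d = d + 3
    d = (35 <= height) - handle(height)
d = 19
if 25 >= 34:
    height = j[29]
    j = j * (height > 19)
else:
    height = d >= d
for j in d:
    j = j * j

8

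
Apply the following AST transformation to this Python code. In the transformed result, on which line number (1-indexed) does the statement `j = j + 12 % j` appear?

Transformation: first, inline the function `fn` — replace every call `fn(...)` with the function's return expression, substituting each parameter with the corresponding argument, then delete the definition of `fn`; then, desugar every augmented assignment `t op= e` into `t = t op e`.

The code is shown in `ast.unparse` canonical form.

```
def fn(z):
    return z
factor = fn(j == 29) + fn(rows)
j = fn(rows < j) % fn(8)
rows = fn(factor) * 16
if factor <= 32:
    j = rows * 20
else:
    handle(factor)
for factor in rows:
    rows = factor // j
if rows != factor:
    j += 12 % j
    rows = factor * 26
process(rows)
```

11

Transformed code:
factor = (j == 29) + rows
j = (rows < j) % 8
rows = factor * 16
if factor <= 32:
    j = rows * 20
else:
    handle(factor)
for factor in rows:
    rows = factor // j
if rows != factor:
    j = j + 12 % j
    rows = factor * 26
process(rows)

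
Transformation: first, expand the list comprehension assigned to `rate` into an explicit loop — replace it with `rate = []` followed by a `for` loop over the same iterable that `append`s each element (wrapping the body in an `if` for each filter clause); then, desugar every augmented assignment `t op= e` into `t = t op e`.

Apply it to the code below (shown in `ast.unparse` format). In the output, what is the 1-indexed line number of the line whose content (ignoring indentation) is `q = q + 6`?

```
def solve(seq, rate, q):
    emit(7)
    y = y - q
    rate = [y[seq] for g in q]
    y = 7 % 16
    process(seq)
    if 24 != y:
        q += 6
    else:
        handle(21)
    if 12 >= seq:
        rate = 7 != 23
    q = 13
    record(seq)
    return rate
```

Transformed code:
def solve(seq, rate, q):
    emit(7)
    y = y - q
    rate = []
    for g in q:
        rate.append(y[seq])
    y = 7 % 16
    process(seq)
    if 24 != y:
        q = q + 6
    else:
        handle(21)
    if 12 >= seq:
        rate = 7 != 23
    q = 13
    record(seq)
    return rate

10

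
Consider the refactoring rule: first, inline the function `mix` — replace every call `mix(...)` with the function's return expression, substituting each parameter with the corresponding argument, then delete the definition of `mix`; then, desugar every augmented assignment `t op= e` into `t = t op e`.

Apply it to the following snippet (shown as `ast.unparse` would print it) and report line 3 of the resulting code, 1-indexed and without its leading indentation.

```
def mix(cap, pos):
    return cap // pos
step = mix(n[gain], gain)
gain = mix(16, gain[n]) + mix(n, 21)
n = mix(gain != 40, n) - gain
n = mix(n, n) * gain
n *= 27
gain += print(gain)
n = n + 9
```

n = (gain != 40) // n - gain

Transformed code:
step = n[gain] // gain
gain = 16 // gain[n] + n // 21
n = (gain != 40) // n - gain
n = n // n * gain
n = n * 27
gain = gain + print(gain)
n = n + 9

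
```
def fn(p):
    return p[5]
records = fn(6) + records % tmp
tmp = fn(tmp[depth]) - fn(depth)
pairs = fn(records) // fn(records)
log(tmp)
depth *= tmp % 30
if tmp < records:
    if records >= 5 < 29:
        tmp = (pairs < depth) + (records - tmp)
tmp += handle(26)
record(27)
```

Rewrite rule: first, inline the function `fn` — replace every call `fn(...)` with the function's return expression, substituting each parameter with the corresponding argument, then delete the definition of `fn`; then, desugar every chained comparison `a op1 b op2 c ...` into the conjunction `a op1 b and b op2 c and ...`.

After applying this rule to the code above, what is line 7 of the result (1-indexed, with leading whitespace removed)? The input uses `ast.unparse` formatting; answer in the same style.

Transformed code:
records = 6[5] + records % tmp
tmp = tmp[depth][5] - depth[5]
pairs = records[5] // records[5]
log(tmp)
depth *= tmp % 30
if tmp < records:
    if records >= 5 and 5 < 29:
        tmp = (pairs < depth) + (records - tmp)
tmp += handle(26)
record(27)

if records >= 5 and 5 < 29:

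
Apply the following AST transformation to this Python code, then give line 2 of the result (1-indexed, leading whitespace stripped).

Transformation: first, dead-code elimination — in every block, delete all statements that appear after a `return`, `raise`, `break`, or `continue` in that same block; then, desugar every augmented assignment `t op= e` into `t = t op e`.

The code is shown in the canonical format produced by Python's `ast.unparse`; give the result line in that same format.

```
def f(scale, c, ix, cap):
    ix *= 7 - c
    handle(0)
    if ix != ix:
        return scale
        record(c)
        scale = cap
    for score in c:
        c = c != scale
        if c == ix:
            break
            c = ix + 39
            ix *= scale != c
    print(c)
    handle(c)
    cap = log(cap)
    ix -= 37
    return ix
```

Transformed code:
def f(scale, c, ix, cap):
    ix = ix * (7 - c)
    handle(0)
    if ix != ix:
        return scale
    for score in c:
        c = c != scale
        if c == ix:
            break
    print(c)
    handle(c)
    cap = log(cap)
    ix = ix - 37
    return ix

ix = ix * (7 - c)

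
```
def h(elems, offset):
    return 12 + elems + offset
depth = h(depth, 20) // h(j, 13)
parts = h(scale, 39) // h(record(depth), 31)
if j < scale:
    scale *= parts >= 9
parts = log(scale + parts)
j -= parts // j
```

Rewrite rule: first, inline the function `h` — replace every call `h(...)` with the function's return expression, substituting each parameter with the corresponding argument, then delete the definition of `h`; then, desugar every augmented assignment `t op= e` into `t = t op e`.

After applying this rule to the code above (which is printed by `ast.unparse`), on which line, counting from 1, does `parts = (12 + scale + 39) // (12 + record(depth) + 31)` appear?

Transformed code:
depth = (12 + depth + 20) // (12 + j + 13)
parts = (12 + scale + 39) // (12 + record(depth) + 31)
if j < scale:
    scale = scale * (parts >= 9)
parts = log(scale + parts)
j = j - parts // j

2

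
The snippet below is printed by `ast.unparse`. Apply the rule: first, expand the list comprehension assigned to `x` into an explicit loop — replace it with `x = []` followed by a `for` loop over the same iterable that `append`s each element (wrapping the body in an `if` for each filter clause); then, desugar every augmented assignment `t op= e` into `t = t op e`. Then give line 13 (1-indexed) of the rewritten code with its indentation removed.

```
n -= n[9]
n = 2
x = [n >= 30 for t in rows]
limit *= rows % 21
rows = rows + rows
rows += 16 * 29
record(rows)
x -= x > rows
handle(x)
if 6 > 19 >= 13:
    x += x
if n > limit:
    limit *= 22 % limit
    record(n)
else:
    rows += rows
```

Transformed code:
n = n - n[9]
n = 2
x = []
for t in rows:
    x.append(n >= 30)
limit = limit * (rows % 21)
rows = rows + rows
rows = rows + 16 * 29
record(rows)
x = x - (x > rows)
handle(x)
if 6 > 19 >= 13:
    x = x + x
if n > limit:
    limit = limit * (22 % limit)
    record(n)
else:
    rows = rows + rows

x = x + x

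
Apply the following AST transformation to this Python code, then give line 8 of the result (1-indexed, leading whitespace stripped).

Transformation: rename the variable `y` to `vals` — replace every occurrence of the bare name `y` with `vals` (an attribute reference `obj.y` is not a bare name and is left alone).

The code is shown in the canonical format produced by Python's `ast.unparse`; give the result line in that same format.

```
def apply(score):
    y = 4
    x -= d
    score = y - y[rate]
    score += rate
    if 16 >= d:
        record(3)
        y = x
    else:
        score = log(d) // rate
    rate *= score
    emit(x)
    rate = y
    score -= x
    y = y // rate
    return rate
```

Transformed code:
def apply(score):
    vals = 4
    x -= d
    score = vals - vals[rate]
    score += rate
    if 16 >= d:
        record(3)
        vals = x
    else:
        score = log(d) // rate
    rate *= score
    emit(x)
    rate = vals
    score -= x
    vals = vals // rate
    return rate

vals = x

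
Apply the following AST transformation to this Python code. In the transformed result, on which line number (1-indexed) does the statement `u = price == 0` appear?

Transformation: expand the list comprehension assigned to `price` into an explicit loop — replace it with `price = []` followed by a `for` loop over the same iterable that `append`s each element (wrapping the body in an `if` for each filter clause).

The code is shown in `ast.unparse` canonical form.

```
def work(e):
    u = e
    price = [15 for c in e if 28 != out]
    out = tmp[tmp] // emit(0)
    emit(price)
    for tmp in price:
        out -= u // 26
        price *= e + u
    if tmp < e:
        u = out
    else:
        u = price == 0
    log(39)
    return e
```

15

Transformed code:
def work(e):
    u = e
    price = []
    for c in e:
        if 28 != out:
            price.append(15)
    out = tmp[tmp] // emit(0)
    emit(price)
    for tmp in price:
        out -= u // 26
        price *= e + u
    if tmp < e:
        u = out
    else:
        u = price == 0
    log(39)
    return e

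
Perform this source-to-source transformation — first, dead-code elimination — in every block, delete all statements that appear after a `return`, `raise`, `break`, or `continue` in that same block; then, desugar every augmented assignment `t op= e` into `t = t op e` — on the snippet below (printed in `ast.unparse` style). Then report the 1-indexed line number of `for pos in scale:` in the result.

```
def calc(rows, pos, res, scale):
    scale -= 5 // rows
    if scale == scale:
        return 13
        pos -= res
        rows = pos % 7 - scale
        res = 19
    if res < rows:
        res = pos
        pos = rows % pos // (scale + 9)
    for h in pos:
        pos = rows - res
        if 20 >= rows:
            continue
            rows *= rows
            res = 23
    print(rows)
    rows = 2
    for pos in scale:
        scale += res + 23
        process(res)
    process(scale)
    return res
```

Transformed code:
def calc(rows, pos, res, scale):
    scale = scale - 5 // rows
    if scale == scale:
        return 13
    if res < rows:
        res = pos
        pos = rows % pos // (scale + 9)
    for h in pos:
        pos = rows - res
        if 20 >= rows:
            continue
    print(rows)
    rows = 2
    for pos in scale:
        scale = scale + (res + 23)
        process(res)
    process(scale)
    return res

14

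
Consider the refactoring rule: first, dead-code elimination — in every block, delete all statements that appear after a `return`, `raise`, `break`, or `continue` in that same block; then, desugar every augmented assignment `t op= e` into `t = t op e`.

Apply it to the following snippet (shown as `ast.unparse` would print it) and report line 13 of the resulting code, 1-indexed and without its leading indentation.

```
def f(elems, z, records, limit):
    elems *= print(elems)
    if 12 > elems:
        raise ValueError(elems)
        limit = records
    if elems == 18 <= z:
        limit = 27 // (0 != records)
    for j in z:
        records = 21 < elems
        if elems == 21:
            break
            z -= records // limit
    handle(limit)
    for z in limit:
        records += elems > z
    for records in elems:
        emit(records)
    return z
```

records = records + (elems > z)

Transformed code:
def f(elems, z, records, limit):
    elems = elems * print(elems)
    if 12 > elems:
        raise ValueError(elems)
    if elems == 18 <= z:
        limit = 27 // (0 != records)
    for j in z:
        records = 21 < elems
        if elems == 21:
            break
    handle(limit)
    for z in limit:
        records = records + (elems > z)
    for records in elems:
        emit(records)
    return z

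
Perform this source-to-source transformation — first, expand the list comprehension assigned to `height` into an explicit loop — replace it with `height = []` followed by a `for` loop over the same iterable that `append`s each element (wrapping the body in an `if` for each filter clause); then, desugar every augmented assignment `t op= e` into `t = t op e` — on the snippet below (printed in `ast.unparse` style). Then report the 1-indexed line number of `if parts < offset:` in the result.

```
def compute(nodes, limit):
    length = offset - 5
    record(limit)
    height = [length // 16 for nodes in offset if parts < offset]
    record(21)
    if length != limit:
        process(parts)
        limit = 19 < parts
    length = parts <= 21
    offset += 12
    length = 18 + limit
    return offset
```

6

Transformed code:
def compute(nodes, limit):
    length = offset - 5
    record(limit)
    height = []
    for nodes in offset:
        if parts < offset:
            height.append(length // 16)
    record(21)
    if length != limit:
        process(parts)
        limit = 19 < parts
    length = parts <= 21
    offset = offset + 12
    length = 18 + limit
    return offset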